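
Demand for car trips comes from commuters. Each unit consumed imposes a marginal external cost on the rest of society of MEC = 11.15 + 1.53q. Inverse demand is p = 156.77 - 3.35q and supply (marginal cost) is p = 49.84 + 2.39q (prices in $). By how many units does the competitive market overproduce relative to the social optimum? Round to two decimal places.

Market equilibrium (private): 49.84 + 2.39q = 156.77 - 3.35q → q_m = 18.6289.
Social marginal benefit = demand − MEC = 145.62 - 4.88q.
Set SMB = MC: 145.62 - 4.88q = 49.84 + 2.39q → q* = 13.1747.
Gap = |18.6289 − 13.1747| = 5.4542.

5.45 units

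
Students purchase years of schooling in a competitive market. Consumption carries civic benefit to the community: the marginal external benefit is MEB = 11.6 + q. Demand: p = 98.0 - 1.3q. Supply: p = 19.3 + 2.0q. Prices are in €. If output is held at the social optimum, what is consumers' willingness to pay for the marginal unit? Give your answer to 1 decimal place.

Social marginal benefit = demand + MEB = 109.6 - 0.3q.
Set SMB = MC: 109.6 - 0.3q = 19.3 + 2.0q → q* = 39.2609.
Consumer price on the demand curve at q*: 98.0 − 1.3×39.2609 = 46.9608.

P = €47.0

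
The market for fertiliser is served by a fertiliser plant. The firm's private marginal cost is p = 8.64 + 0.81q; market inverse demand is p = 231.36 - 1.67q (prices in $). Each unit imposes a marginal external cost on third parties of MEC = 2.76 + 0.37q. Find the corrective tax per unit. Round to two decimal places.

tax = $31.32 per unit

Social marginal cost = private MC + MEC = 11.40 + 1.18q.
Set SMC = demand: 11.40 + 1.18q = 231.36 - 1.67q → q* = 77.1789.
The Pigouvian tax equals MEC at q*: 2.76 + 0.37×77.1789 = 31.3162.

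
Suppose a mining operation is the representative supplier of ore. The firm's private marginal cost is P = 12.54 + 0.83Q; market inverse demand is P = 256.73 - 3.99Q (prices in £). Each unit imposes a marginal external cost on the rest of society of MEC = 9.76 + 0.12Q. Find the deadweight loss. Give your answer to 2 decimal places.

DWL = £25.39

Market equilibrium (private): 12.54 + 0.83Q = 256.73 - 3.99Q → Q_m = 50.6618.
Social marginal cost = private MC + MEC = 22.30 + 0.95Q.
Set SMC = demand: 22.30 + 0.95Q = 256.73 - 3.99Q → Q* = 47.4555.
Height of the DWL triangle at Q_m is SMC(Q_m) − demand(Q_m) = MEC(Q_m) = 15.8394.
DWL = ½ × 3.2063 × 15.8394 = 25.3929.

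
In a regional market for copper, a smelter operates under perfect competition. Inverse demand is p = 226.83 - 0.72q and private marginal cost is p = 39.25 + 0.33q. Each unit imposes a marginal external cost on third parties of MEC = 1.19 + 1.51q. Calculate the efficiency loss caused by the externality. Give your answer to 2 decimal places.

Market equilibrium (private): 39.25 + 0.33q = 226.83 - 0.72q → q_m = 178.6476.
Social marginal cost = private MC + MEC = 40.44 + 1.84q.
Set SMC = demand: 40.44 + 1.84q = 226.83 - 0.72q → q* = 72.8086.
Between q* and q_m the wedge SMC − demand runs linearly from 0 to MEC(q_m), so the loss is a triangle.
DWL = ½ × 105.8390 × 270.9479 = 14338.4274.

DWL = 14338.43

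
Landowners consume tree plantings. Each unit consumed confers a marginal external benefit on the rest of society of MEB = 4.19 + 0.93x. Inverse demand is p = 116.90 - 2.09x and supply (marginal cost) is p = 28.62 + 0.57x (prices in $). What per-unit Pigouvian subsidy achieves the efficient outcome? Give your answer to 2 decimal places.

subsidy = $53.90 per unit

Social marginal benefit = demand + MEB = 121.09 - 1.16x.
Set SMB = MC: 121.09 - 1.16x = 28.62 + 0.57x → x* = 53.4509.
The Pigouvian subsidy equals MEB at x*: 4.19 + 0.93×53.4509 = 53.8993.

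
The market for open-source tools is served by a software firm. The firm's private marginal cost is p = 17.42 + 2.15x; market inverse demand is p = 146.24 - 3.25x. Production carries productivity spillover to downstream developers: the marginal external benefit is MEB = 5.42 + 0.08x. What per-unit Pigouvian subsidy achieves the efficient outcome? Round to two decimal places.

subsidy = 7.44 per unit

Social marginal cost = private MC − MEB = 12.00 + 2.07x.
Set SMC = demand: 12.00 + 2.07x = 146.24 - 3.25x → x* = 25.2331.
The Pigouvian subsidy equals MEB at x*: 5.42 + 0.08×25.2331 = 7.4386.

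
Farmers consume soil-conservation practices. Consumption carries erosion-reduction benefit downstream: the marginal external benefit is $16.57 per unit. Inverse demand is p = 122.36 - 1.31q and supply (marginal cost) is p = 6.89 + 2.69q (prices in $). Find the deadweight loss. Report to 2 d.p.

DWL = $34.32

Market equilibrium (private): 6.89 + 2.69q = 122.36 - 1.31q → q_m = 28.8675.
Social marginal benefit = demand + MEB = 138.93 - 1.31q.
Set SMB = MC: 138.93 - 1.31q = 6.89 + 2.69q → q* = 33.0100.
The loss is the area between SMB and MC from q* to q_m; with linear curves that's a triangle of height MEB(q_m).
DWL = ½ × 4.1425 × 16.5700 = 34.3206.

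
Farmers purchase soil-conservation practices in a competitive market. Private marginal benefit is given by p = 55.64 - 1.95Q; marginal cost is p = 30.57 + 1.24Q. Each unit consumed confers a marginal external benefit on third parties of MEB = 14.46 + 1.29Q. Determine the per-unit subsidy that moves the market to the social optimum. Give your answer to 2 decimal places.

Social marginal benefit = demand + MEB = 70.10 - 0.66Q.
Set SMB = MC: 70.10 - 0.66Q = 30.57 + 1.24Q → Q* = 20.8053.
The Pigouvian subsidy equals MEB at Q*: 14.46 + 1.29×20.8053 = 41.2988.

subsidy = 41.30 per unit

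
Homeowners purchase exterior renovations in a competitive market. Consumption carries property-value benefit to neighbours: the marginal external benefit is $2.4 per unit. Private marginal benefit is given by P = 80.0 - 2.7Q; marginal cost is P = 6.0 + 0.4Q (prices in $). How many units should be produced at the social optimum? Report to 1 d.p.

Social marginal benefit = demand + MEB = 82.4 - 2.7Q.
Set SMB = MC: 82.4 - 2.7Q = 6.0 + 0.4Q → Q* = 24.6452.

Q* = 24.6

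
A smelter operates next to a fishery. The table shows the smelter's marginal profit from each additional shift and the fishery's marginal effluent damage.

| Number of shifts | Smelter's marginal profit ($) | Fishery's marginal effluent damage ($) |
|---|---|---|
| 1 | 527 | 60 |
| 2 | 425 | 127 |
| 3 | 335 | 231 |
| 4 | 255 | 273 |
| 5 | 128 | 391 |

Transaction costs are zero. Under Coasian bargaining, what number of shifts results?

3

Bargaining reaches the level where marginal profit last exceeds marginal effluent damage.
That holds through level 3 (335 ≥ 231) but not at 4 (255 < 273).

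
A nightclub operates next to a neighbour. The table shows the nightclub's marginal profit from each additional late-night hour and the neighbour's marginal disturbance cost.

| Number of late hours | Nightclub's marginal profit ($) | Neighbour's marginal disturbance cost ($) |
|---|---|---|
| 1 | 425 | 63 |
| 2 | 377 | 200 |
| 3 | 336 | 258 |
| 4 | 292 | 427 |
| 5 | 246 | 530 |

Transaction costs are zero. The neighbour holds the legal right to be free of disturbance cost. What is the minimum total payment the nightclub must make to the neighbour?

$521

Efficient level: marginal profit ≥ marginal disturbance cost through level 3, so k* = 3.
With the neighbour holding the right, the nightclub must at least compensate total damage at k*: 63 + 200 + 258 = 521.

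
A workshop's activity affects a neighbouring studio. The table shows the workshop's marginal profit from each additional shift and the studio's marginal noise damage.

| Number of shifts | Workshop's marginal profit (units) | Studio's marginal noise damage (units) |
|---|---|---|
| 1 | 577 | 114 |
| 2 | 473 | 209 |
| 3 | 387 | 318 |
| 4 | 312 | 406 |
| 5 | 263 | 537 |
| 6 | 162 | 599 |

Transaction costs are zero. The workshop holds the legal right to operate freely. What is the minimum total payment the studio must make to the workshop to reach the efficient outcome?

Left alone the workshop would choose level 6 (marginal profit stays positive).
Efficient level: k* = 3 (marginal profit ≥ marginal noise damage through 3).
The studio must at least cover the workshop's forgone profit from cutting 6→3: 312 + 263 + 162 = 737.

737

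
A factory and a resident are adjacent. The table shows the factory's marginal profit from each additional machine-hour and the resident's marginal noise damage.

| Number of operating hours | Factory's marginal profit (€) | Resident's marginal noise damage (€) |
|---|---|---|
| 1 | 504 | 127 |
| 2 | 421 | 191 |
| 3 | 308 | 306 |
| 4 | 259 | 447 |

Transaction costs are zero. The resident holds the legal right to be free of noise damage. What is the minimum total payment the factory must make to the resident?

€624

Efficient level: marginal profit ≥ marginal noise damage through level 3, so k* = 3.
With the resident holding the right, the factory must at least compensate total damage at k*: 127 + 191 + 306 = 624.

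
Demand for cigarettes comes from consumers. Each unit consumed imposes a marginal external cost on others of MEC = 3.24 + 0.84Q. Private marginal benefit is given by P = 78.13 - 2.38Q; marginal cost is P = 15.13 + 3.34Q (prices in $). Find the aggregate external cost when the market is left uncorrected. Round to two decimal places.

Market equilibrium (private): 15.13 + 3.34Q = 78.13 - 2.38Q → Q_m = 11.0140.
Total external cost = ∫₀^{Q_m} (3.24 + 0.84Q) dQ = 3.24×11.0140 + ½×0.84×11.0140² = 86.6348.

$86.63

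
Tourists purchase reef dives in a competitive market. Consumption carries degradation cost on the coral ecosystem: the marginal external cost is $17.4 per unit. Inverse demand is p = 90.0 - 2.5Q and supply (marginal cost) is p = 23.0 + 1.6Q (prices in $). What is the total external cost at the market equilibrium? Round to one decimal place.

$284.3

Market equilibrium (private): 23.0 + 1.6Q = 90.0 - 2.5Q → Q_m = 16.3415.
Total external cost = MEC × Q_m = 17.4 × 16.3415 = 284.3421.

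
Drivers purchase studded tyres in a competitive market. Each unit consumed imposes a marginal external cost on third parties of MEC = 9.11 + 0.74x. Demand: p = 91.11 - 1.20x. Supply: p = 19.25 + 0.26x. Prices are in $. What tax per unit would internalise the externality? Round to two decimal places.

tax = $30.22 per unit

Social marginal benefit = demand − MEC = 82.00 - 1.94x.
Set SMB = MC: 82.00 - 1.94x = 19.25 + 0.26x → x* = 28.5227.
The Pigouvian tax equals MEC at x*: 9.11 + 0.74×28.5227 = 30.2168.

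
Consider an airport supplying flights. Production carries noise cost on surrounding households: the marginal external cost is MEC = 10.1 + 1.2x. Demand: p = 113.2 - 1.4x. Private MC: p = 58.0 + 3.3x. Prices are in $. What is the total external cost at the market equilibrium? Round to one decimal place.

Market equilibrium (private): 58.0 + 3.3x = 113.2 - 1.4x → x_m = 11.7447.
Total external cost = ∫₀^{x_m} (10.1 + 1.2x) dx = 10.1×11.7447 + ½×1.2×11.7447² = 201.3843.

$201.4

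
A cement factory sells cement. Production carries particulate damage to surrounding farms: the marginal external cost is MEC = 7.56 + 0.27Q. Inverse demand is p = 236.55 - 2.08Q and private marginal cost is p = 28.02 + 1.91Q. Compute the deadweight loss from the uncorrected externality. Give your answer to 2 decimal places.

Market equilibrium (private): 28.02 + 1.91Q = 236.55 - 2.08Q → Q_m = 52.2632.
Social marginal cost = private MC + MEC = 35.58 + 2.18Q.
Set SMC = demand: 35.58 + 2.18Q = 236.55 - 2.08Q → Q* = 47.1761.
Height of the DWL triangle at Q_m is SMC(Q_m) − demand(Q_m) = MEC(Q_m) = 21.6711.
DWL = ½ × 5.0871 × 21.6711 = 55.1215.

DWL = 55.12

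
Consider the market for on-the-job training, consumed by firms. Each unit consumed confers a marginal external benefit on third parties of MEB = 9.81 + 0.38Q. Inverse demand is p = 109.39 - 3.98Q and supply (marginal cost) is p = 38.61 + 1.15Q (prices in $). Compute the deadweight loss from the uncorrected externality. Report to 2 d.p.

Market equilibrium (private): 38.61 + 1.15Q = 109.39 - 3.98Q → Q_m = 13.7973.
Social marginal benefit = demand + MEB = 119.20 - 3.60Q.
Set SMB = MC: 119.20 - 3.60Q = 38.61 + 1.15Q → Q* = 16.9663.
The welfare-loss triangle has base |Q_m − Q*| and height MEB(Q_m) (the vertical gap between SMB and MC is zero at Q* and MEB at Q_m).
DWL = ½ × 3.1690 × 15.0530 = 23.8515.

DWL = $23.85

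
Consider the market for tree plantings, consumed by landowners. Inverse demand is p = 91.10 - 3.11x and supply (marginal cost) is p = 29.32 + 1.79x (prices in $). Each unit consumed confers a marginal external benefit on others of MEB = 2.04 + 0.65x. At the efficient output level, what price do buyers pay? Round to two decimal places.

Social marginal benefit = demand + MEB = 93.14 - 2.46x.
Set SMB = MC: 93.14 - 2.46x = 29.32 + 1.79x → x* = 15.0165.
Consumer price on the demand curve at x*: 91.10 − 3.11×15.0165 = 44.3987.

P = $44.40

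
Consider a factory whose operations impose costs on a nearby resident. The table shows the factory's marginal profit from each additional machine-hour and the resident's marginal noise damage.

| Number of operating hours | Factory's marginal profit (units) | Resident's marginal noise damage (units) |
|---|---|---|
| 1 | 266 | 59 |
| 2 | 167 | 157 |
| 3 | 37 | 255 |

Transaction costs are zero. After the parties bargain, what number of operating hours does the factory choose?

2

Bargaining reaches the level where marginal profit last exceeds marginal noise damage.
That holds through level 2 (167 ≥ 157) but not at 3 (37 < 255).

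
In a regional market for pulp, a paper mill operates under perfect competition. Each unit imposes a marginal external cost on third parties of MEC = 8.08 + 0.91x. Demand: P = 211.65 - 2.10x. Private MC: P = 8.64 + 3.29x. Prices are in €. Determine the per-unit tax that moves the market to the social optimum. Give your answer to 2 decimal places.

Social marginal cost = private MC + MEC = 16.72 + 4.20x.
Set SMC = demand: 16.72 + 4.20x = 211.65 - 2.10x → x* = 30.9413.
The Pigouvian tax equals MEC at x*: 8.08 + 0.91×30.9413 = 36.2366.

tax = €36.24 per unit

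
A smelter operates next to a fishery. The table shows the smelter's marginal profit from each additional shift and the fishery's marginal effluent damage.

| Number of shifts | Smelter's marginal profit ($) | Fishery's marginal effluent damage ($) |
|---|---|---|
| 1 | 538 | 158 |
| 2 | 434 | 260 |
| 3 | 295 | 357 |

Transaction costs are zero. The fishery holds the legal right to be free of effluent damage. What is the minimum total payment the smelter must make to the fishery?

Efficient level: marginal profit ≥ marginal effluent damage through level 2, so k* = 2.
With the fishery holding the right, the smelter must at least compensate total damage at k*: 158 + 260 = 418.

$418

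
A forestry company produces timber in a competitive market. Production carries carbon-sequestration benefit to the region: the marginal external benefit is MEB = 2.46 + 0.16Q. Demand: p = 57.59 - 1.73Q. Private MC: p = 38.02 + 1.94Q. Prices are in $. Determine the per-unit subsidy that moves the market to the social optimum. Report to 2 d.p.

subsidy = $3.46 per unit

Social marginal cost = private MC − MEB = 35.56 + 1.78Q.
Set SMC = demand: 35.56 + 1.78Q = 57.59 - 1.73Q → Q* = 6.2764.
The Pigouvian subsidy equals MEB at Q*: 2.46 + 0.16×6.2764 = 3.4642.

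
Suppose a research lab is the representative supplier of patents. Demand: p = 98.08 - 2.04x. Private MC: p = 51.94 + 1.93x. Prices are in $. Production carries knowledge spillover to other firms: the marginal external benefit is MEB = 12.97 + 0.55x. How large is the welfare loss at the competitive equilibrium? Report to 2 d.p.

Market equilibrium (private): 51.94 + 1.93x = 98.08 - 2.04x → x_m = 11.6222.
Social marginal cost = private MC − MEB = 38.97 + 1.38x.
Set SMC = demand: 38.97 + 1.38x = 98.08 - 2.04x → x* = 17.2836.
The loss is the area between SMC and demand from x* to x_m; with linear curves that's a triangle of height MEB(x_m).
DWL = ½ × 5.6614 × 19.3622 = 54.8086.

DWL = $54.81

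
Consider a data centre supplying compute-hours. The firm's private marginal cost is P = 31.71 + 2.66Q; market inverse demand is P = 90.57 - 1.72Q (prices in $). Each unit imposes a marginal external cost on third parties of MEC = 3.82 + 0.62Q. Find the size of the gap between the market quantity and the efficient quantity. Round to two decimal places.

Market equilibrium (private): 31.71 + 2.66Q = 90.57 - 1.72Q → Q_m = 13.4384.
Social marginal cost = private MC + MEC = 35.53 + 3.28Q.
Set SMC = demand: 35.53 + 3.28Q = 90.57 - 1.72Q → Q* = 11.0080.
Gap = |13.4384 − 11.0080| = 2.4304.

2.43 units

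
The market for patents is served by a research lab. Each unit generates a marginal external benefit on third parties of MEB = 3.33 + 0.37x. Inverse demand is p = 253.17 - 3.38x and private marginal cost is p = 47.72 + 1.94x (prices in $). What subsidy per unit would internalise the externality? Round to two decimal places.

subsidy = $18.94 per unit

Social marginal cost = private MC − MEB = 44.39 + 1.57x.
Set SMC = demand: 44.39 + 1.57x = 253.17 - 3.38x → x* = 42.1778.
The Pigouvian subsidy equals MEB at x*: 3.33 + 0.37×42.1778 = 18.9358.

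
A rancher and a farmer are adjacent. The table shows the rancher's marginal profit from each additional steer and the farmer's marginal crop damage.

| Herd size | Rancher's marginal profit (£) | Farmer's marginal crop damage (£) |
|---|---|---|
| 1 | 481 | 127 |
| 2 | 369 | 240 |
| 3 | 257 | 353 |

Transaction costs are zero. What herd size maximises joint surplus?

Bargaining reaches the level where marginal profit last exceeds marginal crop damage.
That holds through level 2 (369 ≥ 240) but not at 3 (257 < 353).

2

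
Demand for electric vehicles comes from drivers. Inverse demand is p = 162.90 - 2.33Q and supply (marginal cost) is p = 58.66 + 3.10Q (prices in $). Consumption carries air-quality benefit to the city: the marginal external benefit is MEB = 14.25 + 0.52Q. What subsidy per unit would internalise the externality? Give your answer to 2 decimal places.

subsidy = $26.80 per unit

Social marginal benefit = demand + MEB = 177.15 - 1.81Q.
Set SMB = MC: 177.15 - 1.81Q = 58.66 + 3.10Q → Q* = 24.1324.
The Pigouvian subsidy equals MEB at Q*: 14.25 + 0.52×24.1324 = 26.7988.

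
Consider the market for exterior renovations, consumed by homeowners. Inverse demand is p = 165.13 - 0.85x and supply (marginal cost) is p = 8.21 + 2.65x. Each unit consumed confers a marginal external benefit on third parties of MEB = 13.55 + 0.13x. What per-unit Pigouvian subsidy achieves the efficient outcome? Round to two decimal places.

subsidy = 20.13 per unit

Social marginal benefit = demand + MEB = 178.68 - 0.72x.
Set SMB = MC: 178.68 - 0.72x = 8.21 + 2.65x → x* = 50.5846.
The Pigouvian subsidy equals MEB at x*: 13.55 + 0.13×50.5846 = 20.1260.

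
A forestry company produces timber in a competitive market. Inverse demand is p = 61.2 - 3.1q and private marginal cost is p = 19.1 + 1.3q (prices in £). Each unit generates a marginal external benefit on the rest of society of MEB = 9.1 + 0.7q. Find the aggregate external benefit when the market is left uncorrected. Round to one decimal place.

Market equilibrium (private): 19.1 + 1.3q = 61.2 - 3.1q → q_m = 9.5682.
Total external benefit = ∫₀^{q_m} (9.1 + 0.7q) dq = 9.1×9.5682 + ½×0.7×9.5682² = 119.1133.

£119.1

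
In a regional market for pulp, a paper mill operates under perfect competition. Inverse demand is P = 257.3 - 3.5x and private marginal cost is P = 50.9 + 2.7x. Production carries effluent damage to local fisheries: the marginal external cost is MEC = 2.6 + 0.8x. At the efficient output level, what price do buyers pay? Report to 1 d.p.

P = 155.4

Social marginal cost = private MC + MEC = 53.5 + 3.5x.
Set SMC = demand: 53.5 + 3.5x = 257.3 - 3.5x → x* = 29.1143.
Consumer price on the demand curve at x*: 257.3 − 3.5×29.1143 = 155.4000.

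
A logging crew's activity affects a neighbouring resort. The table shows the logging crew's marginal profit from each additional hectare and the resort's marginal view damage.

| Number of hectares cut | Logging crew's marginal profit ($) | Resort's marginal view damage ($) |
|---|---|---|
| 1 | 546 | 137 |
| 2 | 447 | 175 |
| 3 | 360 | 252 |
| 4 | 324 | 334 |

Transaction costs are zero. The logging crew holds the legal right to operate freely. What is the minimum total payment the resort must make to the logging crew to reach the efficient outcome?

Left alone the logging crew would choose level 4 (marginal profit stays positive).
Efficient level: k* = 3 (marginal profit ≥ marginal view damage through 3).
The resort must at least cover the logging crew's forgone profit from cutting 4→3: 324 = 324.

$324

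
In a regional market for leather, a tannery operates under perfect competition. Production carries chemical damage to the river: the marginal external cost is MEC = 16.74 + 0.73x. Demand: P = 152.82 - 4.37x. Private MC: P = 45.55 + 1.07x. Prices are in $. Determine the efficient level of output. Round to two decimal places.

Social marginal cost = private MC + MEC = 62.29 + 1.80x.
Set SMC = demand: 62.29 + 1.80x = 152.82 - 4.37x → x* = 14.6726.

x* = 14.67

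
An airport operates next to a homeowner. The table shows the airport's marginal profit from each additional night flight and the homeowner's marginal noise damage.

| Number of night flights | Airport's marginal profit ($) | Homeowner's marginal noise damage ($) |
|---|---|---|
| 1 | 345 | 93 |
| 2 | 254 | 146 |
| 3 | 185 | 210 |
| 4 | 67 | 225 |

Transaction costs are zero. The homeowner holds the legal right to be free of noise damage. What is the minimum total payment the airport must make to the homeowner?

Efficient level: marginal profit ≥ marginal noise damage through level 2, so k* = 2.
With the homeowner holding the right, the airport must at least compensate total damage at k*: 93 + 146 = 239.

$239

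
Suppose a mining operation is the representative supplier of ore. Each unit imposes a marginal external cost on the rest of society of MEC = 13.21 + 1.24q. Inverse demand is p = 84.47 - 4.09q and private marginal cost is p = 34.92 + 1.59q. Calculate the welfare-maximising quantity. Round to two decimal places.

Social marginal cost = private MC + MEC = 48.13 + 2.83q.
Set SMC = demand: 48.13 + 2.83q = 84.47 - 4.09q → q* = 5.2514.

q* = 5.25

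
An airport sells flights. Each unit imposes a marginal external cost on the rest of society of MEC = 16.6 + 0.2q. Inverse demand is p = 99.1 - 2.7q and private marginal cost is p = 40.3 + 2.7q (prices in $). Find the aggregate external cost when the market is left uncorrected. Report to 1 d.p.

Market equilibrium (private): 40.3 + 2.7q = 99.1 - 2.7q → q_m = 10.8889.
Total external cost = ∫₀^{q_m} (16.6 + 0.2q) dq = 16.6×10.8889 + ½×0.2×10.8889² = 192.6126.

$192.6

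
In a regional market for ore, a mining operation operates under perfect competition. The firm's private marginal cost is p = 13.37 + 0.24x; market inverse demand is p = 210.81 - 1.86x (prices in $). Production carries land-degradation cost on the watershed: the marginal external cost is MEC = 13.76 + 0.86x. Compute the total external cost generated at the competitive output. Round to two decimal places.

Market equilibrium (private): 13.37 + 0.24x = 210.81 - 1.86x → x_m = 94.0190.
Total external cost = ∫₀^{x_m} (13.76 + 0.86x) dx = 13.76×94.0190 + ½×0.86×94.0190² = 5094.7176.

$5094.72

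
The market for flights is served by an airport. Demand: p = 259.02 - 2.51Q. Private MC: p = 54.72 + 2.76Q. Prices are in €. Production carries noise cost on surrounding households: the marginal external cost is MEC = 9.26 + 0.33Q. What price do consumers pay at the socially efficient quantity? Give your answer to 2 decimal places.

Social marginal cost = private MC + MEC = 63.98 + 3.09Q.
Set SMC = demand: 63.98 + 3.09Q = 259.02 - 2.51Q → Q* = 34.8286.
Consumer price on the demand curve at Q*: 259.02 − 2.51×34.8286 = 171.6002.

P = €171.60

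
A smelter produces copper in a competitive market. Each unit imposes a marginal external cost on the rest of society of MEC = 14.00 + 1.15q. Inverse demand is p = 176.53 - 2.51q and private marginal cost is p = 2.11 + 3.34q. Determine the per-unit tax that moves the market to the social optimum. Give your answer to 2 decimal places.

tax = 40.35 per unit

Social marginal cost = private MC + MEC = 16.11 + 4.49q.
Set SMC = demand: 16.11 + 4.49q = 176.53 - 2.51q → q* = 22.9171.
The Pigouvian tax equals MEC at q*: 14.00 + 1.15×22.9171 = 40.3547.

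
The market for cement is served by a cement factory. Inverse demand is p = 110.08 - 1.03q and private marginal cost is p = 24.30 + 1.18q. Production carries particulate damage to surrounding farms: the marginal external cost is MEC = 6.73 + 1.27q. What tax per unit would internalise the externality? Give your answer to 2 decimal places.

tax = 35.58 per unit

Social marginal cost = private MC + MEC = 31.03 + 2.45q.
Set SMC = demand: 31.03 + 2.45q = 110.08 - 1.03q → q* = 22.7155.
The Pigouvian tax equals MEC at q*: 6.73 + 1.27×22.7155 = 35.5787.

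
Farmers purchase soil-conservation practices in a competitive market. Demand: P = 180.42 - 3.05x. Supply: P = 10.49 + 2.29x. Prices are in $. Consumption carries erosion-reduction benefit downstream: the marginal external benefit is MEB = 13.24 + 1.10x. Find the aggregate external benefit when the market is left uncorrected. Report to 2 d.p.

Market equilibrium (private): 10.49 + 2.29x = 180.42 - 3.05x → x_m = 31.8221.
Total external benefit = ∫₀^{x_m} (13.24 + 1.10x) dx = 13.24×31.8221 + ½×1.10×31.8221² = 978.2799.

$978.28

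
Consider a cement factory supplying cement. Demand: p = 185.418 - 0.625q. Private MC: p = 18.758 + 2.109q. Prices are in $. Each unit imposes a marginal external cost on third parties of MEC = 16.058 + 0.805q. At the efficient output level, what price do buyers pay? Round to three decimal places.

P = $158.821

Social marginal cost = private MC + MEC = 34.816 + 2.914q.
Set SMC = demand: 34.816 + 2.914q = 185.418 - 0.625q → q* = 42.5550.
Consumer price on the demand curve at q*: 185.418 − 0.625×42.5550 = 158.8211.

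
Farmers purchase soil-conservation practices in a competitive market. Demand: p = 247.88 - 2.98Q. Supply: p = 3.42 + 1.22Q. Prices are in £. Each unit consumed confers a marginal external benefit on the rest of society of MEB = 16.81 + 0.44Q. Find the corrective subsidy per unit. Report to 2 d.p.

Social marginal benefit = demand + MEB = 264.69 - 2.54Q.
Set SMB = MC: 264.69 - 2.54Q = 3.42 + 1.22Q → Q* = 69.4867.
The Pigouvian subsidy equals MEB at Q*: 16.81 + 0.44×69.4867 = 47.3841.

subsidy = £47.38 per unit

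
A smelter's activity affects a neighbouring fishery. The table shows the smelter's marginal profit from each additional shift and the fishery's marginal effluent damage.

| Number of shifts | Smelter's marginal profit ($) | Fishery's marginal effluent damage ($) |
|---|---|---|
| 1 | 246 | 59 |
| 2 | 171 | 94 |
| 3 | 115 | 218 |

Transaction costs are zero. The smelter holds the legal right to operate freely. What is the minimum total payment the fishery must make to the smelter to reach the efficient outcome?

Left alone the smelter would choose level 3 (marginal profit stays positive).
Efficient level: k* = 2 (marginal profit ≥ marginal effluent damage through 2).
The fishery must at least cover the smelter's forgone profit from cutting 3→2: 115 = 115.

$115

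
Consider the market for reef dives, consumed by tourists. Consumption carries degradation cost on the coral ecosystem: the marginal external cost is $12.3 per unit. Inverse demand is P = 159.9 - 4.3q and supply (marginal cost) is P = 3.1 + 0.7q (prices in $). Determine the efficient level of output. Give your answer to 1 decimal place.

Social marginal benefit = demand − MEC = 147.6 - 4.3q.
Set SMB = MC: 147.6 - 4.3q = 3.1 + 0.7q → q* = 28.9000.

q* = 28.9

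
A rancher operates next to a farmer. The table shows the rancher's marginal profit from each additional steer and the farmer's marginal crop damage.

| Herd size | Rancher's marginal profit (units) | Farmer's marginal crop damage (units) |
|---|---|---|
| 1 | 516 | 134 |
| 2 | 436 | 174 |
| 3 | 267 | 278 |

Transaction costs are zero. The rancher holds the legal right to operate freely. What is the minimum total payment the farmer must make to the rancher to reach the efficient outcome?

Left alone the rancher would choose level 3 (marginal profit stays positive).
Efficient level: k* = 2 (marginal profit ≥ marginal crop damage through 2).
The farmer must at least cover the rancher's forgone profit from cutting 3→2: 267 = 267.

267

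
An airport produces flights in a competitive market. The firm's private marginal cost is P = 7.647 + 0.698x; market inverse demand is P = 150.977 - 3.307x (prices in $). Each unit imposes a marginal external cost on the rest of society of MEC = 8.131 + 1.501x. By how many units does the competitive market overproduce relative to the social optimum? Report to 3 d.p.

11.233 units

Market equilibrium (private): 7.647 + 0.698x = 150.977 - 3.307x → x_m = 35.7878.
Social marginal cost = private MC + MEC = 15.778 + 2.199x.
Set SMC = demand: 15.778 + 2.199x = 150.977 - 3.307x → x* = 24.5548.
Gap = |35.7878 − 24.5548| = 11.2330.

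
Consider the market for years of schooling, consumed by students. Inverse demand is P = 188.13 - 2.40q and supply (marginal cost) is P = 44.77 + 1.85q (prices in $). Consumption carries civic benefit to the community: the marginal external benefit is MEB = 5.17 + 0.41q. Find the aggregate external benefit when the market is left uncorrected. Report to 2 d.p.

Market equilibrium (private): 44.77 + 1.85q = 188.13 - 2.40q → q_m = 33.7318.
Total external benefit = ∫₀^{q_m} (5.17 + 0.41q) dq = 5.17×33.7318 + ½×0.41×33.7318² = 407.6494.

$407.65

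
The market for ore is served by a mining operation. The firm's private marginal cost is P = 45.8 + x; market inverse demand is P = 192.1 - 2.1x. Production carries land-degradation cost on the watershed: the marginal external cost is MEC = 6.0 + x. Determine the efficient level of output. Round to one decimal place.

Social marginal cost = private MC + MEC = 51.8 + 2.0x.
Set SMC = demand: 51.8 + 2.0x = 192.1 - 2.1x → x* = 34.2195.

x* = 34.2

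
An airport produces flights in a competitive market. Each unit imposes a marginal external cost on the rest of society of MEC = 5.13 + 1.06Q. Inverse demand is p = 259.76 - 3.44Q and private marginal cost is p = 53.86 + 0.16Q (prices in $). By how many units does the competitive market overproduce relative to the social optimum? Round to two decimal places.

Market equilibrium (private): 53.86 + 0.16Q = 259.76 - 3.44Q → Q_m = 57.1944.
Social marginal cost = private MC + MEC = 58.99 + 1.22Q.
Set SMC = demand: 58.99 + 1.22Q = 259.76 - 3.44Q → Q* = 43.0837.
Gap = |57.1944 − 43.0837| = 14.1107.

14.11 units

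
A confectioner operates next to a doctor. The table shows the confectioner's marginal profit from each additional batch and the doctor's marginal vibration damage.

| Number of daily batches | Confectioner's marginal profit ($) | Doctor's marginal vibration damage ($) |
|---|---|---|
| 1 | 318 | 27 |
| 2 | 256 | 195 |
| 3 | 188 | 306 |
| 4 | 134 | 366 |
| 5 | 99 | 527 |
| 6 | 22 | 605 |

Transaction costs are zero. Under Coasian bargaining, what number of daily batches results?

Bargaining reaches the level where marginal profit last exceeds marginal vibration damage.
That holds through level 2 (256 ≥ 195) but not at 3 (188 < 306).

2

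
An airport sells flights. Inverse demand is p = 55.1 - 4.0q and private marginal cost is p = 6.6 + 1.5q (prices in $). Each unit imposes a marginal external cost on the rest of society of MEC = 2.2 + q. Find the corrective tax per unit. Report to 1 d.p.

tax = $9.3 per unit

Social marginal cost = private MC + MEC = 8.8 + 2.5q.
Set SMC = demand: 8.8 + 2.5q = 55.1 - 4.0q → q* = 7.1231.
The Pigouvian tax equals MEC at q*: 2.2 + 1.0×7.1231 = 9.3231.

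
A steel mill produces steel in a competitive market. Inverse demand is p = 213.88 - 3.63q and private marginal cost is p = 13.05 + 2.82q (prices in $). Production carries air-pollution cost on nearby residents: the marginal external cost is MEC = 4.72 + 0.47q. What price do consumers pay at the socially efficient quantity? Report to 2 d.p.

Social marginal cost = private MC + MEC = 17.77 + 3.29q.
Set SMC = demand: 17.77 + 3.29q = 213.88 - 3.63q → q* = 28.3396.
Consumer price on the demand curve at q*: 213.88 − 3.63×28.3396 = 111.0073.

P = $111.01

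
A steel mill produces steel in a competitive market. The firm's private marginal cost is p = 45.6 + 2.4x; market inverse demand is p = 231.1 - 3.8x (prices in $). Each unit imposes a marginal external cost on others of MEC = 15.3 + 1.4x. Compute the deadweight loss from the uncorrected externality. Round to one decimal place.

DWL = $215.2

Market equilibrium (private): 45.6 + 2.4x = 231.1 - 3.8x → x_m = 29.9194.
Social marginal cost = private MC + MEC = 60.9 + 3.8x.
Set SMC = demand: 60.9 + 3.8x = 231.1 - 3.8x → x* = 22.3947.
The welfare-loss triangle has base |x_m − x*| and height MEC(x_m) (the vertical gap between SMC and demand is zero at x* and MEC at x_m).
DWL = ½ × 7.5247 × 57.1871 = 215.1579.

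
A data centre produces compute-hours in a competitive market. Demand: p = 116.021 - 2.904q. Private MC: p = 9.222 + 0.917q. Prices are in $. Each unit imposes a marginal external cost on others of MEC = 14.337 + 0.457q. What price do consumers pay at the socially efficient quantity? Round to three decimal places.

Social marginal cost = private MC + MEC = 23.559 + 1.374q.
Set SMC = demand: 23.559 + 1.374q = 116.021 - 2.904q → q* = 21.6134.
Consumer price on the demand curve at q*: 116.021 − 2.904×21.6134 = 53.2557.

P = $53.256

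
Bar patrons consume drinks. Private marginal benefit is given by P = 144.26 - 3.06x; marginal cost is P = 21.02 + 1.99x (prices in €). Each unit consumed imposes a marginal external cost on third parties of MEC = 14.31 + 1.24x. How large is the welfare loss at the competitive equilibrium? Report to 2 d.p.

Market equilibrium (private): 21.02 + 1.99x = 144.26 - 3.06x → x_m = 24.4040.
Social marginal benefit = demand − MEC = 129.95 - 4.30x.
Set SMB = MC: 129.95 - 4.30x = 21.02 + 1.99x → x* = 17.3180.
The loss is the area between SMB and MC from x* to x_m; with linear curves that's a triangle of height MEC(x_m).
DWL = ½ × 7.0860 × 44.5709 = 157.9147.

DWL = €157.91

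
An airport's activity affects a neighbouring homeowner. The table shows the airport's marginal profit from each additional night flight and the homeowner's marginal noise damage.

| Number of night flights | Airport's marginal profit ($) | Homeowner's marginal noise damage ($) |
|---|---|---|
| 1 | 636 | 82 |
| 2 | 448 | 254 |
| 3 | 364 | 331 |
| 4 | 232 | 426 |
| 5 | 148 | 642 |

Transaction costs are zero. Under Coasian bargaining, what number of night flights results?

Bargaining reaches the level where marginal profit last exceeds marginal noise damage.
That holds through level 3 (364 ≥ 331) but not at 4 (232 < 426).

3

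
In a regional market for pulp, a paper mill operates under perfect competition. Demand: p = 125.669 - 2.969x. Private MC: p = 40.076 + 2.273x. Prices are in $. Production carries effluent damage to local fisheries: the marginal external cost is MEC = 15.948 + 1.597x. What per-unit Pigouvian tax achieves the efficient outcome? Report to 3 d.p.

Social marginal cost = private MC + MEC = 56.024 + 3.870x.
Set SMC = demand: 56.024 + 3.870x = 125.669 - 2.969x → x* = 10.1835.
The Pigouvian tax equals MEC at x*: 15.948 + 1.597×10.1835 = 32.2110.

tax = $32.211 per unit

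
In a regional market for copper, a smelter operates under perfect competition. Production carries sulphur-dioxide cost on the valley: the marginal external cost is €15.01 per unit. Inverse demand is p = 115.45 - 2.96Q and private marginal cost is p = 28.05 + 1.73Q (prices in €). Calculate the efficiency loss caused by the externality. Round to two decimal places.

DWL = €24.02

Market equilibrium (private): 28.05 + 1.73Q = 115.45 - 2.96Q → Q_m = 18.6354.
Social marginal cost = private MC + MEC = 43.06 + 1.73Q.
Set SMC = demand: 43.06 + 1.73Q = 115.45 - 2.96Q → Q* = 15.4350.
Between Q* and Q_m the wedge SMC − demand runs linearly from 0 to MEC(Q_m), so the loss is a triangle.
DWL = ½ × 3.2004 × 15.0100 = 24.0190.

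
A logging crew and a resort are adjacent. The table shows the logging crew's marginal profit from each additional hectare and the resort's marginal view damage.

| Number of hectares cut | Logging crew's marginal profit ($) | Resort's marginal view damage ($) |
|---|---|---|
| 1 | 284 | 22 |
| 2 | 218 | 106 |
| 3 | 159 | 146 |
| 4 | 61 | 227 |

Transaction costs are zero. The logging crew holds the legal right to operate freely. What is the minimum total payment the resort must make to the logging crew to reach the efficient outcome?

$61

Left alone the logging crew would choose level 4 (marginal profit stays positive).
Efficient level: k* = 3 (marginal profit ≥ marginal view damage through 3).
The resort must at least cover the logging crew's forgone profit from cutting 4→3: 61 = 61.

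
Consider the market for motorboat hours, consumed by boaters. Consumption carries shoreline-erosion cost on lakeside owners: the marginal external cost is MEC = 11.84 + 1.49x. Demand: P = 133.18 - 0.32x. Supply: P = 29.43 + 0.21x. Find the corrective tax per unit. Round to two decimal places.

Social marginal benefit = demand − MEC = 121.34 - 1.81x.
Set SMB = MC: 121.34 - 1.81x = 29.43 + 0.21x → x* = 45.5000.
The Pigouvian tax equals MEC at x*: 11.84 + 1.49×45.5000 = 79.6350.

tax = 79.64 per unit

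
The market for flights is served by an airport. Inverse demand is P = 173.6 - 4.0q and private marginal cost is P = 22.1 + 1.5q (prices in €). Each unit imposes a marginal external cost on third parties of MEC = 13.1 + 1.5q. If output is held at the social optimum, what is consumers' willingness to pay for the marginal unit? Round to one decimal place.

P = €94.5

Social marginal cost = private MC + MEC = 35.2 + 3.0q.
Set SMC = demand: 35.2 + 3.0q = 173.6 - 4.0q → q* = 19.7714.
Consumer price on the demand curve at q*: 173.6 − 4.0×19.7714 = 94.5144.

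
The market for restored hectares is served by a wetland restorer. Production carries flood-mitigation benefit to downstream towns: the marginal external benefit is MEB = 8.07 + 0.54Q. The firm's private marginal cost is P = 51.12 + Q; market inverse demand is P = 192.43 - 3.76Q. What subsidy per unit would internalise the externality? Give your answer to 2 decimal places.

Social marginal cost = private MC − MEB = 43.05 + 0.46Q.
Set SMC = demand: 43.05 + 0.46Q = 192.43 - 3.76Q → Q* = 35.3981.
The Pigouvian subsidy equals MEB at Q*: 8.07 + 0.54×35.3981 = 27.1850.

subsidy = 27.18 per unit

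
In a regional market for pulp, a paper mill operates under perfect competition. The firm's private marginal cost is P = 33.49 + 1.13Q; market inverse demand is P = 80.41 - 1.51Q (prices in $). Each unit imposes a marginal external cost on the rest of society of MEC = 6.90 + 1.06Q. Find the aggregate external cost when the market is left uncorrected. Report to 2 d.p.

Market equilibrium (private): 33.49 + 1.13Q = 80.41 - 1.51Q → Q_m = 17.7727.
Total external cost = ∫₀^{Q_m} (6.90 + 1.06Q) dQ = 6.90×17.7727 + ½×1.06×17.7727² = 290.0421.

$290.04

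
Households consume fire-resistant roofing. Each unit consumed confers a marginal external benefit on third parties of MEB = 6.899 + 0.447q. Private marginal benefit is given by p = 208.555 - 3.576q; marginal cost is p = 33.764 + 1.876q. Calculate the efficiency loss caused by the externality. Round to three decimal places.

Market equilibrium (private): 33.764 + 1.876q = 208.555 - 3.576q → q_m = 32.0600.
Social marginal benefit = demand + MEB = 215.454 - 3.129q.
Set SMB = MC: 215.454 - 3.129q = 33.764 + 1.876q → q* = 36.3017.
The welfare-loss triangle has base |q_m − q*| and height MEB(q_m) (the vertical gap between SMB and MC is zero at q* and MEB at q_m).
DWL = ½ × 4.2417 × 21.2298 = 45.0252.

DWL = 45.025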